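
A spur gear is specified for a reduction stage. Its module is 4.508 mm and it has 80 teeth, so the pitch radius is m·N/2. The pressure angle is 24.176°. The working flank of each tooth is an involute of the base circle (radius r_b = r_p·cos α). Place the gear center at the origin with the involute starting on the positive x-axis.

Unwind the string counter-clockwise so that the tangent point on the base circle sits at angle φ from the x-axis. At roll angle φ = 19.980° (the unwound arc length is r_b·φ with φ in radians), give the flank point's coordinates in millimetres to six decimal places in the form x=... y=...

pitch radius r_p = m·N/2 = 4.508·80/2 = 180.320000
base radius r_b = r_p·cos α = 180.320000·cos 24.176° = 164.504447
roll angle φ = 19.980° = 0.34871678 rad
x = r_b·(cos φ + φ·sin φ) = 164.504447·(0.93981195 + 0.34871678·0.34169211) = 174.204571
y = r_b·(sin φ − φ·cos φ) = 164.504447·(0.34169211 − 0.34871678·0.93981195) = 2.297125

x=174.204571 y=2.297125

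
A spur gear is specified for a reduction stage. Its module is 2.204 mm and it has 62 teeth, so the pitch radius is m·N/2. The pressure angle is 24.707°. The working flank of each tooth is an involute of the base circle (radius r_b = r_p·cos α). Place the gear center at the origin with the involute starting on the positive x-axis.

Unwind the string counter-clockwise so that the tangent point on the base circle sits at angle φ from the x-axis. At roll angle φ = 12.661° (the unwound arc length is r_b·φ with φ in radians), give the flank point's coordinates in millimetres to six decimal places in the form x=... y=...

pitch radius r_p = m·N/2 = 2.204·62/2 = 68.324000
base radius r_b = r_p·cos α = 68.324000·cos 24.707° = 62.069424
roll angle φ = 12.661° = 0.22097614 rad
x = r_b·(cos φ + φ·sin φ) = 62.069424·(0.97568396 + 0.22097614·0.21918213) = 63.566413
y = r_b·(sin φ − φ·cos φ) = 62.069424·(0.21918213 − 0.22097614·0.97568396) = 0.222162

x=63.566413 y=0.222162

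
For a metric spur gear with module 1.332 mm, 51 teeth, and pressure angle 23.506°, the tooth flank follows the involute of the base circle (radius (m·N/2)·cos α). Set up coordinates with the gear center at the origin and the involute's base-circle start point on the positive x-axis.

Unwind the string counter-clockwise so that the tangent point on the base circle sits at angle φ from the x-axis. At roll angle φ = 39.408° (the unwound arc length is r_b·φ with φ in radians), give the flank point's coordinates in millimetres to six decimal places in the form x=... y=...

x=37.666180 y=3.221073

pitch radius r_p = m·N/2 = 1.332·51/2 = 33.966000
base radius r_b = r_p·cos α = 33.966000·cos 23.506° = 31.147444
roll angle φ = 39.408° = 0.68779935 rad
x = r_b·(cos φ + φ·sin φ) = 31.147444·(0.77264494 + 0.68779935·0.63483840) = 37.666180
y = r_b·(sin φ − φ·cos φ) = 31.147444·(0.63483840 − 0.68779935·0.77264494) = 3.221073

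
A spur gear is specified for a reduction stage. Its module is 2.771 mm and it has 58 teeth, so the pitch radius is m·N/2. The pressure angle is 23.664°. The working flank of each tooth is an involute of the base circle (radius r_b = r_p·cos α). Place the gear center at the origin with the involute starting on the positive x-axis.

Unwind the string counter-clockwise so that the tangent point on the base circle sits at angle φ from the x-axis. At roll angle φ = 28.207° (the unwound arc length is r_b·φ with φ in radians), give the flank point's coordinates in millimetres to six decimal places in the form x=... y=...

pitch radius r_p = m·N/2 = 2.771·58/2 = 80.359000
base radius r_b = r_p·cos α = 80.359000·cos 23.664° = 73.602011
roll angle φ = 28.207° = 0.49230502 rad
x = r_b·(cos φ + φ·sin φ) = 73.602011·(0.88124571 + 0.49230502·0.47265843) = 81.988064
y = r_b·(sin φ − φ·cos φ) = 73.602011·(0.47265843 − 0.49230502·0.88124571) = 2.856990

x=81.988064 y=2.856990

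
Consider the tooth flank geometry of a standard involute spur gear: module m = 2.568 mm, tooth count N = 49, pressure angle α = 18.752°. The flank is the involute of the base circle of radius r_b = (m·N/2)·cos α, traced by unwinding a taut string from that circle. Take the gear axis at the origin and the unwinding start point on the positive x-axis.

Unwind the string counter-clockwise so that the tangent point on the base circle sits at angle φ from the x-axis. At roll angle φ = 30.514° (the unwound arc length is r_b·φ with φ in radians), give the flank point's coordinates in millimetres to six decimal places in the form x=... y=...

pitch radius r_p = m·N/2 = 2.568·49/2 = 62.916000
base radius r_b = r_p·cos α = 62.916000·cos 18.752° = 59.576350
roll angle φ = 30.514° = 0.53256977 rad
x = r_b·(cos φ + φ·sin φ) = 59.576350·(0.86150512 + 0.53256977·0.50774888) = 67.435473
y = r_b·(sin φ − φ·cos φ) = 59.576350·(0.50774888 − 0.53256977·0.86150512) = 2.915506

x=67.435473 y=2.915506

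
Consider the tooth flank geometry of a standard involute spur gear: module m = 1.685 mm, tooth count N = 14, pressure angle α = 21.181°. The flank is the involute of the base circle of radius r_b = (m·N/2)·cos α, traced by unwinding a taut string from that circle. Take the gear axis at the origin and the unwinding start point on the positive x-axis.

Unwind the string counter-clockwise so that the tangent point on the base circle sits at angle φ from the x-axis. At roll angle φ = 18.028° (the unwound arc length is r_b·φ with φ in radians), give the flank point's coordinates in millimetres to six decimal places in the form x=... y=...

x=11.529200 y=0.113075

pitch radius r_p = m·N/2 = 1.685·14/2 = 11.795000
base radius r_b = r_p·cos α = 11.795000·cos 21.181° = 10.998173
roll angle φ = 18.028° = 0.31464796 rad
x = r_b·(cos φ + φ·sin φ) = 10.998173·(0.95090539 + 0.31464796·0.30948173) = 11.529200
y = r_b·(sin φ − φ·cos φ) = 10.998173·(0.30948173 − 0.31464796·0.95090539) = 0.113075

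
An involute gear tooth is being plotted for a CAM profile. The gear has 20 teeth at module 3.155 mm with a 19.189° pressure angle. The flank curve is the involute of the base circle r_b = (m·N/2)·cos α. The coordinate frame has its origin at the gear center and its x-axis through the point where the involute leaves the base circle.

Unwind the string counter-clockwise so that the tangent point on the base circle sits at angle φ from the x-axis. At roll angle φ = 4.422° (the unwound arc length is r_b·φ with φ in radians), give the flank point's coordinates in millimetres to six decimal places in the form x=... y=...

pitch radius r_p = m·N/2 = 3.155·20/2 = 31.550000
base radius r_b = r_p·cos α = 31.550000·cos 19.189° = 29.797066
roll angle φ = 4.422° = 0.07717846 rad
x = r_b·(cos φ + φ·sin φ) = 29.797066·(0.99702322 + 0.07717846·0.07710186) = 29.885677
y = r_b·(sin φ − φ·cos φ) = 29.797066·(0.07710186 − 0.07717846·0.99702322) = 0.004563

x=29.885677 y=0.004563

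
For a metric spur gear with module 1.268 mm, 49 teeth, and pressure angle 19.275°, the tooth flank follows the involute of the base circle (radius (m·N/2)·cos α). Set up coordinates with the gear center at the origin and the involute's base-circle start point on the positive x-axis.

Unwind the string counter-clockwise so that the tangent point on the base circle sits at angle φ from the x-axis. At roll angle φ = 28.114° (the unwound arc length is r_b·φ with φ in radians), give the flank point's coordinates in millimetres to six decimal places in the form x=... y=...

x=32.645154 y=1.127245

pitch radius r_p = m·N/2 = 1.268·49/2 = 31.066000
base radius r_b = r_p·cos α = 31.066000·cos 19.275° = 29.324598
roll angle φ = 28.114° = 0.49068187 rad
x = r_b·(cos φ + φ·sin φ) = 29.324598·(0.88201175 + 0.49068187·0.47122741) = 32.645154
y = r_b·(sin φ − φ·cos φ) = 29.324598·(0.47122741 − 0.49068187·0.88201175) = 1.127245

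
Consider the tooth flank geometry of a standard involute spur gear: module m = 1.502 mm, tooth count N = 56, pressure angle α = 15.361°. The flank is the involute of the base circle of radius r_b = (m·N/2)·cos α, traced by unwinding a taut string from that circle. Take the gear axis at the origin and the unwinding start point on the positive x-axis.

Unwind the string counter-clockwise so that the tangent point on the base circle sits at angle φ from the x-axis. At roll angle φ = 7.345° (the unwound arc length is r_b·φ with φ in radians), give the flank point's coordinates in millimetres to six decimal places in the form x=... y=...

pitch radius r_p = m·N/2 = 1.502·56/2 = 42.056000
base radius r_b = r_p·cos α = 42.056000·cos 15.361° = 40.553589
roll angle φ = 7.345° = 0.12819443 rad
x = r_b·(cos φ + φ·sin φ) = 40.553589·(0.99179434 + 0.12819443·0.12784360) = 40.885446
y = r_b·(sin φ − φ·cos φ) = 40.553589·(0.12784360 − 0.12819443·0.99179434) = 0.028432

x=40.885446 y=0.028432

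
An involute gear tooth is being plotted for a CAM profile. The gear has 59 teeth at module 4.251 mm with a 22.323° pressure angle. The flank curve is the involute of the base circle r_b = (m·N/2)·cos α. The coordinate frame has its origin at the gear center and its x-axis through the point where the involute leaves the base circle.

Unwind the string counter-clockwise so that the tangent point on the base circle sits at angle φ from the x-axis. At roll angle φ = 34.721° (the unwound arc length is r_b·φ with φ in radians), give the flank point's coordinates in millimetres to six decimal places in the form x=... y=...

pitch radius r_p = m·N/2 = 4.251·59/2 = 125.404500
base radius r_b = r_p·cos α = 125.404500·cos 22.323° = 116.006351
roll angle φ = 34.721° = 0.60599577 rad
x = r_b·(cos φ + φ·sin φ) = 116.006351·(0.82193533 + 0.60599577·0.56958082) = 135.390884
y = r_b·(sin φ − φ·cos φ) = 116.006351·(0.56958082 − 0.60599577·0.82193533) = 8.293466

x=135.390884 y=8.293466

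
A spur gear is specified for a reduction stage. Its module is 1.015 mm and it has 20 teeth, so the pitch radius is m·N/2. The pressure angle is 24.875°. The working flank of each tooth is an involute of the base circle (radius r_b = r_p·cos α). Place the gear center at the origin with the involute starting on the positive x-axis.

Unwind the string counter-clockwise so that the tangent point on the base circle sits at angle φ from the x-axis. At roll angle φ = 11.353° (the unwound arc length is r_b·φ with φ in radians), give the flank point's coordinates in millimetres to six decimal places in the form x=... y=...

x=9.387361 y=0.023786

pitch radius r_p = m·N/2 = 1.015·20/2 = 10.150000
base radius r_b = r_p·cos α = 10.150000·cos 24.875° = 9.208361
roll angle φ = 11.353° = 0.19814723 rad
x = r_b·(cos φ + φ·sin φ) = 9.208361·(0.98043298 + 0.19814723·0.19685315) = 9.387361
y = r_b·(sin φ − φ·cos φ) = 9.208361·(0.19685315 − 0.19814723·0.98043298) = 0.023786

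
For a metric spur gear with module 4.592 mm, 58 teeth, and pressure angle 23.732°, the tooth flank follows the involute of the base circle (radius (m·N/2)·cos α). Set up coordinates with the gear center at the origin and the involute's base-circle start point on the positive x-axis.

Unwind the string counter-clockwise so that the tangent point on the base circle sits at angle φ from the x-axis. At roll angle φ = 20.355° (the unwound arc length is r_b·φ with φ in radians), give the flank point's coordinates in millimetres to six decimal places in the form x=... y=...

x=129.359004 y=1.799127

pitch radius r_p = m·N/2 = 4.592·58/2 = 133.168000
base radius r_b = r_p·cos α = 133.168000·cos 23.732° = 121.907042
roll angle φ = 20.355° = 0.35526177 rad
x = r_b·(cos φ + φ·sin φ) = 121.907042·(0.93755547 + 0.35526177·0.34783580) = 129.359004
y = r_b·(sin φ − φ·cos φ) = 121.907042·(0.34783580 − 0.35526177·0.93755547) = 1.799127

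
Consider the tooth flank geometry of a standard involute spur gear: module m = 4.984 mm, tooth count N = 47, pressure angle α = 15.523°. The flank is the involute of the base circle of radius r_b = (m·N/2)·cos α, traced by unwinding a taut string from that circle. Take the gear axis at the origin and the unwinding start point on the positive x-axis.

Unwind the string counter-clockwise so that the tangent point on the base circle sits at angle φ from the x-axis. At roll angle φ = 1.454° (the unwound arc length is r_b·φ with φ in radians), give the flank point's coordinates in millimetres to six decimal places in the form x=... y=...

pitch radius r_p = m·N/2 = 4.984·47/2 = 117.124000
base radius r_b = r_p·cos α = 117.124000·cos 15.523° = 112.851679
roll angle φ = 1.454° = 0.02537709 rad
x = r_b·(cos φ + φ·sin φ) = 112.851679·(0.99967802 + 0.02537709·0.02537436) = 112.888012
y = r_b·(sin φ − φ·cos φ) = 112.851679·(0.02537436 − 0.02537709·0.99967802) = 0.000615

x=112.888012 y=0.000615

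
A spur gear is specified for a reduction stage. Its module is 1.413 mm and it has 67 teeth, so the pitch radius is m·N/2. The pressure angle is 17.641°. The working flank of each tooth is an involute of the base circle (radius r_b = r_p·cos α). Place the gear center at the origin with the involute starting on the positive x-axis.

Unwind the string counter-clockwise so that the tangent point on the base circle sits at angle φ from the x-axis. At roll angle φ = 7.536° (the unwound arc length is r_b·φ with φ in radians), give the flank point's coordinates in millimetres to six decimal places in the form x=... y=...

x=45.498006 y=0.034155

pitch radius r_p = m·N/2 = 1.413·67/2 = 47.335500
base radius r_b = r_p·cos α = 47.335500·cos 17.641° = 45.109503
roll angle φ = 7.536° = 0.13152801 rad
x = r_b·(cos φ + φ·sin φ) = 45.109503·(0.99136265 + 0.13152801·0.13114911) = 45.498006
y = r_b·(sin φ − φ·cos φ) = 45.109503·(0.13114911 − 0.13152801·0.99136265) = 0.034155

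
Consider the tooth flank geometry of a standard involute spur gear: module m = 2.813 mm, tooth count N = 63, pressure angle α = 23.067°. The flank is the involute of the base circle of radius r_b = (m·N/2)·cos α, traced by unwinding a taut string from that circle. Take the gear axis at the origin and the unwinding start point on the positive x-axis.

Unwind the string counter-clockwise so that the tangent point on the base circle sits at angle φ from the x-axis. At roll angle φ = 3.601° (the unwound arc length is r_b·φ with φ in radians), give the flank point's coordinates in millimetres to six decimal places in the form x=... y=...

pitch radius r_p = m·N/2 = 2.813·63/2 = 88.609500
base radius r_b = r_p·cos α = 88.609500·cos 23.067° = 81.524933
roll angle φ = 3.601° = 0.06284931 rad
x = r_b·(cos φ + φ·sin φ) = 81.524933·(0.99802563 + 0.06284931·0.06280794) = 81.685787
y = r_b·(sin φ − φ·cos φ) = 81.524933·(0.06280794 − 0.06284931·0.99802563) = 0.006744

x=81.685787 y=0.006744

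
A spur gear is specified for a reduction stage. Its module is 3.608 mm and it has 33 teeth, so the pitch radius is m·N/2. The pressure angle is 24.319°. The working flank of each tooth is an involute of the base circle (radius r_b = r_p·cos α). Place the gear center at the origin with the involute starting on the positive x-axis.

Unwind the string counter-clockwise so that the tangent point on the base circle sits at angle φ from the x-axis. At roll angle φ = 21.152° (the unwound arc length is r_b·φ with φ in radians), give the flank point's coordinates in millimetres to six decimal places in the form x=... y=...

x=57.821307 y=0.897492

pitch radius r_p = m·N/2 = 3.608·33/2 = 59.532000
base radius r_b = r_p·cos α = 59.532000·cos 24.319° = 54.249533
roll angle φ = 21.152° = 0.36917204 rad
x = r_b·(cos φ + φ·sin φ) = 54.249533·(0.93262643 + 0.36917204·0.36084338) = 57.821307
y = r_b·(sin φ − φ·cos φ) = 54.249533·(0.36084338 − 0.36917204·0.93262643) = 0.897492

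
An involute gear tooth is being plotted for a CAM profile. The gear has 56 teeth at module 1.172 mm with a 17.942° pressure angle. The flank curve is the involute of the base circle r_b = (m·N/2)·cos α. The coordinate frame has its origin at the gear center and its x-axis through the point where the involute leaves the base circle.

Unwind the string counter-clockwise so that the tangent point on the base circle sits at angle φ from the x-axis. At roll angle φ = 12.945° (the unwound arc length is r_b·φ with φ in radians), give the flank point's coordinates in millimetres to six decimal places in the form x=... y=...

x=32.006806 y=0.119408

pitch radius r_p = m·N/2 = 1.172·56/2 = 32.816000
base radius r_b = r_p·cos α = 32.816000·cos 17.942° = 31.220120
roll angle φ = 12.945° = 0.22593287 rad
x = r_b·(cos φ + φ·sin φ) = 31.220120·(0.97458555 + 0.22593287·0.22401562) = 32.006806
y = r_b·(sin φ − φ·cos φ) = 31.220120·(0.22401562 − 0.22593287·0.97458555) = 0.119408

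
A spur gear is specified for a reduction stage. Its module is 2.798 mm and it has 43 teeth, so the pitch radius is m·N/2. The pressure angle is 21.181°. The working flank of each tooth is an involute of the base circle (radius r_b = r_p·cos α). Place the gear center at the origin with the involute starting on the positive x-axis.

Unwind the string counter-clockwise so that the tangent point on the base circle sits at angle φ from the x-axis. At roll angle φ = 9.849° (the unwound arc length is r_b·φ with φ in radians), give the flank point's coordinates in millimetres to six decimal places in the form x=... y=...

x=56.915641 y=0.094692

pitch radius r_p = m·N/2 = 2.798·43/2 = 60.157000
base radius r_b = r_p·cos α = 60.157000·cos 21.181° = 56.093014
roll angle φ = 9.849° = 0.17189748 rad
x = r_b·(cos φ + φ·sin φ) = 56.093014·(0.98526197 + 0.17189748·0.17105217) = 56.915641
y = r_b·(sin φ − φ·cos φ) = 56.093014·(0.17105217 − 0.17189748·0.98526197) = 0.094692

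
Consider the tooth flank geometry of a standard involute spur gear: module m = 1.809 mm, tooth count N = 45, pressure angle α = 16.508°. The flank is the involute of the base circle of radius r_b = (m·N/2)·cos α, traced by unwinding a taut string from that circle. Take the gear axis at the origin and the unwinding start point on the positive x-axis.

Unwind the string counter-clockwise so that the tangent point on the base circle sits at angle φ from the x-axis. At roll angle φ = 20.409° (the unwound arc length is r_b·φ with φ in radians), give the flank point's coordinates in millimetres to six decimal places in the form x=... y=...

pitch radius r_p = m·N/2 = 1.809·45/2 = 40.702500
base radius r_b = r_p·cos α = 40.702500·cos 16.508° = 39.024746
roll angle φ = 20.409° = 0.35620425 rad
x = r_b·(cos φ + φ·sin φ) = 39.024746·(0.93722722 + 0.35620425·0.34871927) = 41.422524
y = r_b·(sin φ − φ·cos φ) = 39.024746·(0.34871927 − 0.35620425·0.93722722) = 0.580491

x=41.422524 y=0.580491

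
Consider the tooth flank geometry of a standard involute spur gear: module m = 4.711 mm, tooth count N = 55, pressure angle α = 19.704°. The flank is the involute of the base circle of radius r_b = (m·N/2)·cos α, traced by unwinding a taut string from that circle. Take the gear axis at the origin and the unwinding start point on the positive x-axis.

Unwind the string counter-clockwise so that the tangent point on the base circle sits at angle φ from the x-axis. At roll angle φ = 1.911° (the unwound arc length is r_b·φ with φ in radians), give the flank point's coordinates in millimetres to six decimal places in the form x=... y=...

x=122.034635 y=0.001508

pitch radius r_p = m·N/2 = 4.711·55/2 = 129.552500
base radius r_b = r_p·cos α = 129.552500·cos 19.704° = 121.966814
roll angle φ = 1.911° = 0.03335324 rad
x = r_b·(cos φ + φ·sin φ) = 121.966814·(0.99944383 + 0.03335324·0.03334706) = 122.034635
y = r_b·(sin φ − φ·cos φ) = 121.966814·(0.03334706 − 0.03335324·0.99944383) = 0.001508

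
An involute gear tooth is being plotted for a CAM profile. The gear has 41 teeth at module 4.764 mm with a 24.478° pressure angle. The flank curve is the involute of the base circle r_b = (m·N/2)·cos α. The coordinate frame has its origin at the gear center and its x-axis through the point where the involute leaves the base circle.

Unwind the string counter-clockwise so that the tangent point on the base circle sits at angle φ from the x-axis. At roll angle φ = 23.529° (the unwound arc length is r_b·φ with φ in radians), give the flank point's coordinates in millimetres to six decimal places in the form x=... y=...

pitch radius r_p = m·N/2 = 4.764·41/2 = 97.662000
base radius r_b = r_p·cos α = 97.662000·cos 24.478° = 88.884182
roll angle φ = 23.529° = 0.41065852 rad
x = r_b·(cos φ + φ·sin φ) = 88.884182·(0.91685813 + 0.41065852·0.39921318) = 96.065884
y = r_b·(sin φ − φ·cos φ) = 88.884182·(0.39921318 − 0.41065852·0.91685813) = 2.017456

x=96.065884 y=2.017456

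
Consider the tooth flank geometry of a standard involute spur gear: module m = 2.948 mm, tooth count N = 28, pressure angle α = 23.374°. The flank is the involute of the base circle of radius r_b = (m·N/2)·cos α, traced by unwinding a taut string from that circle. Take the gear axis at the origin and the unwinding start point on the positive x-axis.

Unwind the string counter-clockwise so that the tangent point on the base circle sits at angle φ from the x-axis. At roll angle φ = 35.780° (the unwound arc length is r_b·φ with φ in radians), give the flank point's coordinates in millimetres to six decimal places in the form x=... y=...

pitch radius r_p = m·N/2 = 2.948·28/2 = 41.272000
base radius r_b = r_p·cos α = 41.272000·cos 23.374° = 37.885003
roll angle φ = 35.780° = 0.62447881 rad
x = r_b·(cos φ + φ·sin φ) = 37.885003·(0.81126796 + 0.62447881·0.58467452) = 44.567342
y = r_b·(sin φ − φ·cos φ) = 37.885003·(0.58467452 − 0.62447881·0.81126796) = 2.957109

x=44.567342 y=2.957109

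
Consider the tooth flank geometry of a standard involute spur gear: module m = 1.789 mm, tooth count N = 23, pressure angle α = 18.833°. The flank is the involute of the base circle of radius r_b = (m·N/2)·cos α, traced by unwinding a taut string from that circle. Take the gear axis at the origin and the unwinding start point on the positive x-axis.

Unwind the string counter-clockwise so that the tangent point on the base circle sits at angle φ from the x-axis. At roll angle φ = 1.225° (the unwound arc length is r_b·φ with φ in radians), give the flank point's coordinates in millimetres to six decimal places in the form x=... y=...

pitch radius r_p = m·N/2 = 1.789·23/2 = 20.573500
base radius r_b = r_p·cos α = 20.573500·cos 18.833° = 19.472067
roll angle φ = 1.225° = 0.02138028 rad
x = r_b·(cos φ + φ·sin φ) = 19.472067·(0.99977145 + 0.02138028·0.02137865) = 19.476517
y = r_b·(sin φ − φ·cos φ) = 19.472067·(0.02137865 − 0.02138028·0.99977145) = 0.000063

x=19.476517 y=0.000063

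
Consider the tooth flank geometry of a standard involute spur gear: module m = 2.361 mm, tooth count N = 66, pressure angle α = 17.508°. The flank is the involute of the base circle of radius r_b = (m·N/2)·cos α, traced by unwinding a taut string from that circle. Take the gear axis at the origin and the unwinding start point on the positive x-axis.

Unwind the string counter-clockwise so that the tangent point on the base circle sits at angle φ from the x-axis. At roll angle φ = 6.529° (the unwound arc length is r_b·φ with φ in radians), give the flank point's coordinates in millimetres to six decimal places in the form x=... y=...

x=74.784535 y=0.036601

pitch radius r_p = m·N/2 = 2.361·66/2 = 77.913000
base radius r_b = r_p·cos α = 77.913000·cos 17.508° = 74.303677
roll angle φ = 6.529° = 0.11395255 rad
x = r_b·(cos φ + φ·sin φ) = 74.303677·(0.99351443 + 0.11395255·0.11370609) = 74.784535
y = r_b·(sin φ − φ·cos φ) = 74.303677·(0.11370609 − 0.11395255·0.99351443) = 0.036601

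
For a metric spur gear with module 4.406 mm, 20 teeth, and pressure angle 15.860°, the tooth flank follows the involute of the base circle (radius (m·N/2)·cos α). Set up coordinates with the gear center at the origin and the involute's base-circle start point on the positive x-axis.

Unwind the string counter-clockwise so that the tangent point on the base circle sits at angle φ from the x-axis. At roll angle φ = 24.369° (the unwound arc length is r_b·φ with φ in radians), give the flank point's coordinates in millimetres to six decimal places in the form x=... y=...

x=46.044553 y=1.067422

pitch radius r_p = m·N/2 = 4.406·20/2 = 44.060000
base radius r_b = r_p·cos α = 44.060000·cos 15.860° = 42.382739
roll angle φ = 24.369° = 0.42531929 rad
x = r_b·(cos φ + φ·sin φ) = 42.382739·(0.91090704 + 0.42531929·0.41261164) = 46.044553
y = r_b·(sin φ − φ·cos φ) = 42.382739·(0.41261164 − 0.42531929·0.91090704) = 1.067422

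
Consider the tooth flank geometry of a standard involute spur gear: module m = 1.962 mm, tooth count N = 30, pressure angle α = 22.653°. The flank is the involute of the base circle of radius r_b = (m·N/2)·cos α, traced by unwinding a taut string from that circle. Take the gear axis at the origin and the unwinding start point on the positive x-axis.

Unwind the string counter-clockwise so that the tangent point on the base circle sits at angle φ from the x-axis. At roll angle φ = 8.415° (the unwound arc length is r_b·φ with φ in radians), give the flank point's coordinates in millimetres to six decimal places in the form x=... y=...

x=27.450950 y=0.028619

pitch radius r_p = m·N/2 = 1.962·30/2 = 29.430000
base radius r_b = r_p·cos α = 29.430000·cos 22.653° = 27.159603
roll angle φ = 8.415° = 0.14686946 rad
x = r_b·(cos φ + φ·sin φ) = 27.159603·(0.98923405 + 0.14686946·0.14634201) = 27.450950
y = r_b·(sin φ − φ·cos φ) = 27.159603·(0.14634201 − 0.14686946·0.98923405) = 0.028619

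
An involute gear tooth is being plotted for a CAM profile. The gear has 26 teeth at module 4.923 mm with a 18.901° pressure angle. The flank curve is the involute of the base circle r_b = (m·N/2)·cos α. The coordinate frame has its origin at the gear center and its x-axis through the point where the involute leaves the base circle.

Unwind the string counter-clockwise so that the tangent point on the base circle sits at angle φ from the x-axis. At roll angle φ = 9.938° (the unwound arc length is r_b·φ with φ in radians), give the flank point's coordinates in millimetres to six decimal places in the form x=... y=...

pitch radius r_p = m·N/2 = 4.923·26/2 = 63.999000
base radius r_b = r_p·cos α = 63.999000·cos 18.901° = 60.548155
roll angle φ = 9.938° = 0.17345082 rad
x = r_b·(cos φ + φ·sin φ) = 60.548155·(0.98499508 + 0.17345082·0.17258241) = 61.452117
y = r_b·(sin φ − φ·cos φ) = 60.548155·(0.17258241 − 0.17345082·0.98499508) = 0.105003

x=61.452117 y=0.105003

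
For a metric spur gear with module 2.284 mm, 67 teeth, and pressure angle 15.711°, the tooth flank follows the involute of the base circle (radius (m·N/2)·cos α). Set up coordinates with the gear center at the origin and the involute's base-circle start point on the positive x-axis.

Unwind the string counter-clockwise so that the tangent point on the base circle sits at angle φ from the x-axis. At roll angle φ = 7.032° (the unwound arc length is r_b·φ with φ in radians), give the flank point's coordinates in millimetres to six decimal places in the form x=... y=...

x=74.208070 y=0.045321

pitch radius r_p = m·N/2 = 2.284·67/2 = 76.514000
base radius r_b = r_p·cos α = 76.514000·cos 15.711° = 73.655420
roll angle φ = 7.032° = 0.12273155 rad
x = r_b·(cos φ + φ·sin φ) = 73.655420·(0.99247793 + 0.12273155·0.12242367) = 74.208070
y = r_b·(sin φ − φ·cos φ) = 73.655420·(0.12242367 − 0.12273155·0.99247793) = 0.045321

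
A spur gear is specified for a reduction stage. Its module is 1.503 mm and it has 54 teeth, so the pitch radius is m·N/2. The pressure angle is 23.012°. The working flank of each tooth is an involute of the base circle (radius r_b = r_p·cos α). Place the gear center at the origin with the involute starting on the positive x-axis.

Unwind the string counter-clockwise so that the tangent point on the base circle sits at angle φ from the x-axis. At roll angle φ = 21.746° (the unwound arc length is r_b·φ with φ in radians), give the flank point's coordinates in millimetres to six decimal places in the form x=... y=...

x=39.945832 y=0.670950

pitch radius r_p = m·N/2 = 1.503·54/2 = 40.581000
base radius r_b = r_p·cos α = 40.581000·cos 23.012° = 37.351686
roll angle φ = 21.746° = 0.37953930 rad
x = r_b·(cos φ + φ·sin φ) = 37.351686·(0.92883542 + 0.37953930·0.37049259) = 39.945832
y = r_b·(sin φ − φ·cos φ) = 37.351686·(0.37049259 − 0.37953930·0.92883542) = 0.670950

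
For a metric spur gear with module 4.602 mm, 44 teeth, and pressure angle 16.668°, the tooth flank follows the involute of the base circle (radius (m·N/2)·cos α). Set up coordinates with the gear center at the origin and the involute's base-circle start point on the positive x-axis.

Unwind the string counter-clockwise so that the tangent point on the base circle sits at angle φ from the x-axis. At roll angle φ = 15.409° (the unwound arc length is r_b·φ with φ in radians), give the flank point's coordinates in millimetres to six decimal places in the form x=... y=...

x=100.434370 y=0.624334

pitch radius r_p = m·N/2 = 4.602·44/2 = 101.244000
base radius r_b = r_p·cos α = 101.244000·cos 16.668° = 96.990014
roll angle φ = 15.409° = 0.26893778 rad
x = r_b·(cos φ + φ·sin φ) = 96.990014·(0.96405368 + 0.26893778·0.26570755) = 100.434370
y = r_b·(sin φ − φ·cos φ) = 96.990014·(0.26570755 − 0.26893778·0.96405368) = 0.624334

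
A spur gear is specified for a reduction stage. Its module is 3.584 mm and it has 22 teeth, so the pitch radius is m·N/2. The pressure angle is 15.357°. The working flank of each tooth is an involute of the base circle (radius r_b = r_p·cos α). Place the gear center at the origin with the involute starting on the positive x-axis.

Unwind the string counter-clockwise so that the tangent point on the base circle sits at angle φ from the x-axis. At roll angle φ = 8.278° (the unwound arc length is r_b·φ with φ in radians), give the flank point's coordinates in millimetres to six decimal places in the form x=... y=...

x=38.411052 y=0.038137

pitch radius r_p = m·N/2 = 3.584·22/2 = 39.424000
base radius r_b = r_p·cos α = 39.424000·cos 15.357° = 38.016344
roll angle φ = 8.278° = 0.14447836 rad
x = r_b·(cos φ + φ·sin φ) = 38.016344·(0.98958114 + 0.14447836·0.14397624) = 38.411052
y = r_b·(sin φ − φ·cos φ) = 38.016344·(0.14397624 − 0.14447836·0.98958114) = 0.038137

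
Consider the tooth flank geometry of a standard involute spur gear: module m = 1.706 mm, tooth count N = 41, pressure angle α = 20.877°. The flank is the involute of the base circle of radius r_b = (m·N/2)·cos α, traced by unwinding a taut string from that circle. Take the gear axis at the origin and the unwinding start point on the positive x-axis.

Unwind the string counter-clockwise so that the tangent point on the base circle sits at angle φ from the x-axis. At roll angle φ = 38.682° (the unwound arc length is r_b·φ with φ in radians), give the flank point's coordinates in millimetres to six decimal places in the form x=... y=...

x=39.296641 y=3.201498

pitch radius r_p = m·N/2 = 1.706·41/2 = 34.973000
base radius r_b = r_p·cos α = 34.973000·cos 20.877° = 32.676939
roll angle φ = 38.682° = 0.67512826 rad
x = r_b·(cos φ + φ·sin φ) = 32.676939·(0.78062679 + 0.67512826·0.62499745) = 39.296641
y = r_b·(sin φ − φ·cos φ) = 32.676939·(0.62499745 − 0.67512826·0.78062679) = 3.201498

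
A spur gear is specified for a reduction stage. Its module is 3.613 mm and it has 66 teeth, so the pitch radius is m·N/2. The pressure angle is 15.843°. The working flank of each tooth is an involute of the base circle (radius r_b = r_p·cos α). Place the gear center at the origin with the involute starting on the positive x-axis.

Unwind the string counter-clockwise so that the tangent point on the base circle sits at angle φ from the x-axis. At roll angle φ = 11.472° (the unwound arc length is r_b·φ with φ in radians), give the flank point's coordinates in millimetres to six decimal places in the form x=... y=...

x=116.976045 y=0.305667

pitch radius r_p = m·N/2 = 3.613·66/2 = 119.229000
base radius r_b = r_p·cos α = 119.229000·cos 15.843° = 114.699893
roll angle φ = 11.472° = 0.20022417 rad
x = r_b·(cos φ + φ·sin φ) = 114.699893·(0.98002202 + 0.20022417·0.19888903) = 116.976045
y = r_b·(sin φ − φ·cos φ) = 114.699893·(0.19888903 − 0.20022417·0.98002202) = 0.305667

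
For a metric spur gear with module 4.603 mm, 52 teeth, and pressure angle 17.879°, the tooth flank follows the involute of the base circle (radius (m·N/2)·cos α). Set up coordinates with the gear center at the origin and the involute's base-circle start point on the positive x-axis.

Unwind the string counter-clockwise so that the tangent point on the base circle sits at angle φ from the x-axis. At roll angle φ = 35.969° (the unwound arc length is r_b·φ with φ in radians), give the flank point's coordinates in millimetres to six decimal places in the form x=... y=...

x=134.178954 y=9.028181

pitch radius r_p = m·N/2 = 4.603·52/2 = 119.678000
base radius r_b = r_p·cos α = 119.678000·cos 17.879° = 113.898389
roll angle φ = 35.969° = 0.62777748 rad
x = r_b·(cos φ + φ·sin φ) = 113.898389·(0.80933490 + 0.62777748·0.58734745) = 134.178954
y = r_b·(sin φ − φ·cos φ) = 113.898389·(0.58734745 − 0.62777748·0.80933490) = 9.028181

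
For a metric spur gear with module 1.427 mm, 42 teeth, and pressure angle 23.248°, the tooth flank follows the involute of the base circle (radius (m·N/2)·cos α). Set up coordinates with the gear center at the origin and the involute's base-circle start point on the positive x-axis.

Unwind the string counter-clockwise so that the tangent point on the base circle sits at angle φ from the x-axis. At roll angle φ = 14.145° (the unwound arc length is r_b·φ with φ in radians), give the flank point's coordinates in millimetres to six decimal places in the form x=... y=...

x=28.360156 y=0.137258

pitch radius r_p = m·N/2 = 1.427·42/2 = 29.967000
base radius r_b = r_p·cos α = 29.967000·cos 23.248° = 27.533829
roll angle φ = 14.145° = 0.24687682 rad
x = r_b·(cos φ + φ·sin φ) = 27.533829·(0.96968038 + 0.24687682·0.24437667) = 28.360156
y = r_b·(sin φ − φ·cos φ) = 27.533829·(0.24437667 − 0.24687682·0.96968038) = 0.137258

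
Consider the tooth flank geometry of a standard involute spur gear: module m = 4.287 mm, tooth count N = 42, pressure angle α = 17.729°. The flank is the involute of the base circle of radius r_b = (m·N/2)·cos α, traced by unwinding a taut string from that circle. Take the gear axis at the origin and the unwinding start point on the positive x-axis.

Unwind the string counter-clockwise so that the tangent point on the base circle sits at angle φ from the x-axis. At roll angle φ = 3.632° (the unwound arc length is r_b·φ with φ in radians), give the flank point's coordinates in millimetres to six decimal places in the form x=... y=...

pitch radius r_p = m·N/2 = 4.287·42/2 = 90.027000
base radius r_b = r_p·cos α = 90.027000·cos 17.729° = 85.751390
roll angle φ = 3.632° = 0.06339036 rad
x = r_b·(cos φ + φ·sin φ) = 85.751390·(0.99799150 + 0.06339036·0.06334791) = 85.923506
y = r_b·(sin φ − φ·cos φ) = 85.751390·(0.06334791 − 0.06339036·0.99799150) = 0.007278

x=85.923506 y=0.007278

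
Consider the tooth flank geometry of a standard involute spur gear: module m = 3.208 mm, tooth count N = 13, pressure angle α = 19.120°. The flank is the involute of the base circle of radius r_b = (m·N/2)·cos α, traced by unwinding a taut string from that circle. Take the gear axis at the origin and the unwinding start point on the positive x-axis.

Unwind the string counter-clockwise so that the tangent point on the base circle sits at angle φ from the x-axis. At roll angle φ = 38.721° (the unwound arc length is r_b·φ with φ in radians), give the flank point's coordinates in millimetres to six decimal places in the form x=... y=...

pitch radius r_p = m·N/2 = 3.208·13/2 = 20.852000
base radius r_b = r_p·cos α = 20.852000·cos 19.120° = 19.701692
roll angle φ = 38.721° = 0.67580894 rad
x = r_b·(cos φ + φ·sin φ) = 19.701692·(0.78020119 + 0.67580894·0.62552866) = 23.699934
y = r_b·(sin φ − φ·cos φ) = 19.701692·(0.62552866 − 0.67580894·0.78020119) = 1.935922

x=23.699934 y=1.935922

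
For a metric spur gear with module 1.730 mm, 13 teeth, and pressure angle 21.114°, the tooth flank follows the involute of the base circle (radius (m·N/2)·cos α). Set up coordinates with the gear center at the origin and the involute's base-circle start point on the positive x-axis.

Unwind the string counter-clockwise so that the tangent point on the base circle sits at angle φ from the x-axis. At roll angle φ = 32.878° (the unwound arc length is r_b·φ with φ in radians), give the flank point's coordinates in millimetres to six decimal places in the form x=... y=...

pitch radius r_p = m·N/2 = 1.730·13/2 = 11.245000
base radius r_b = r_p·cos α = 11.245000·cos 21.114° = 10.490073
roll angle φ = 32.878° = 0.57382935 rad
x = r_b·(cos φ + φ·sin φ) = 10.490073·(0.83982837 + 0.57382935·0.54285202) = 12.077565
y = r_b·(sin φ − φ·cos φ) = 10.490073·(0.54285202 − 0.57382935·0.83982837) = 0.639201

x=12.077565 y=0.639201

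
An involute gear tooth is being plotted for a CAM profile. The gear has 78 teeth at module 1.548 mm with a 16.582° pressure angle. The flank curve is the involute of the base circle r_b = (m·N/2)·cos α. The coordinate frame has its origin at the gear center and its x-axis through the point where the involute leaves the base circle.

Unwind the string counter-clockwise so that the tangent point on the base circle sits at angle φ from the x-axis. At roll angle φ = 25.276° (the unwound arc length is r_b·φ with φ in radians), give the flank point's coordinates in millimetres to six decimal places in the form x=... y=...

x=63.220555 y=1.623859

pitch radius r_p = m·N/2 = 1.548·78/2 = 60.372000
base radius r_b = r_p·cos α = 60.372000·cos 16.582° = 57.861266
roll angle φ = 25.276° = 0.44114942 rad
x = r_b·(cos φ + φ·sin φ) = 57.861266·(0.90426148 + 0.44114942·0.42697912) = 63.220555
y = r_b·(sin φ − φ·cos φ) = 57.861266·(0.42697912 − 0.44114942·0.90426148) = 1.623859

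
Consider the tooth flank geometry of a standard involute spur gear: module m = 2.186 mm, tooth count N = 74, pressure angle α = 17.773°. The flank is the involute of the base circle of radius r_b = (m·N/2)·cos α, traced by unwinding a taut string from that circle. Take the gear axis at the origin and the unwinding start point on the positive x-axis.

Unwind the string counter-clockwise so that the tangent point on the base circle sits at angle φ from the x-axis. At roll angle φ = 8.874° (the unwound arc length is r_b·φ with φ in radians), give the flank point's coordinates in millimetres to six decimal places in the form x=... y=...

x=77.940038 y=0.095157

pitch radius r_p = m·N/2 = 2.186·74/2 = 80.882000
base radius r_b = r_p·cos α = 80.882000·cos 17.773° = 77.021772
roll angle φ = 8.874° = 0.15488052 rad
x = r_b·(cos φ + φ·sin φ) = 77.021772·(0.98802997 + 0.15488052·0.15426205) = 77.940038
y = r_b·(sin φ − φ·cos φ) = 77.021772·(0.15426205 − 0.15488052·0.98802997) = 0.095157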